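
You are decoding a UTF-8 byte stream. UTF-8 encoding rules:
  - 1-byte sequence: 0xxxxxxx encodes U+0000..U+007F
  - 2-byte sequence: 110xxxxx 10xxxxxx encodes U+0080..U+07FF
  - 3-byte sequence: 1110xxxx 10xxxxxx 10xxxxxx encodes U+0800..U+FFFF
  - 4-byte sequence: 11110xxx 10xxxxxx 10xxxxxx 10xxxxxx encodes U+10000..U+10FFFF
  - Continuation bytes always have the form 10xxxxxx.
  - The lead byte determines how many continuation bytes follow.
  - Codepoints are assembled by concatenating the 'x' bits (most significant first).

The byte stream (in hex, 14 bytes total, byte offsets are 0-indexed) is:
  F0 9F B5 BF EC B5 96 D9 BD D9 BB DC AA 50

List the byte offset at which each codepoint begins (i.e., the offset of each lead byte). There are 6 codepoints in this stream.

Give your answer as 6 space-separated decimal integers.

Byte[0]=F0: 4-byte lead, need 3 cont bytes. acc=0x0
Byte[1]=9F: continuation. acc=(acc<<6)|0x1F=0x1F
Byte[2]=B5: continuation. acc=(acc<<6)|0x35=0x7F5
Byte[3]=BF: continuation. acc=(acc<<6)|0x3F=0x1FD7F
Completed: cp=U+1FD7F (starts at byte 0)
Byte[4]=EC: 3-byte lead, need 2 cont bytes. acc=0xC
Byte[5]=B5: continuation. acc=(acc<<6)|0x35=0x335
Byte[6]=96: continuation. acc=(acc<<6)|0x16=0xCD56
Completed: cp=U+CD56 (starts at byte 4)
Byte[7]=D9: 2-byte lead, need 1 cont bytes. acc=0x19
Byte[8]=BD: continuation. acc=(acc<<6)|0x3D=0x67D
Completed: cp=U+067D (starts at byte 7)
Byte[9]=D9: 2-byte lead, need 1 cont bytes. acc=0x19
Byte[10]=BB: continuation. acc=(acc<<6)|0x3B=0x67B
Completed: cp=U+067B (starts at byte 9)
Byte[11]=DC: 2-byte lead, need 1 cont bytes. acc=0x1C
Byte[12]=AA: continuation. acc=(acc<<6)|0x2A=0x72A
Completed: cp=U+072A (starts at byte 11)
Byte[13]=50: 1-byte ASCII. cp=U+0050

Answer: 0 4 7 9 11 13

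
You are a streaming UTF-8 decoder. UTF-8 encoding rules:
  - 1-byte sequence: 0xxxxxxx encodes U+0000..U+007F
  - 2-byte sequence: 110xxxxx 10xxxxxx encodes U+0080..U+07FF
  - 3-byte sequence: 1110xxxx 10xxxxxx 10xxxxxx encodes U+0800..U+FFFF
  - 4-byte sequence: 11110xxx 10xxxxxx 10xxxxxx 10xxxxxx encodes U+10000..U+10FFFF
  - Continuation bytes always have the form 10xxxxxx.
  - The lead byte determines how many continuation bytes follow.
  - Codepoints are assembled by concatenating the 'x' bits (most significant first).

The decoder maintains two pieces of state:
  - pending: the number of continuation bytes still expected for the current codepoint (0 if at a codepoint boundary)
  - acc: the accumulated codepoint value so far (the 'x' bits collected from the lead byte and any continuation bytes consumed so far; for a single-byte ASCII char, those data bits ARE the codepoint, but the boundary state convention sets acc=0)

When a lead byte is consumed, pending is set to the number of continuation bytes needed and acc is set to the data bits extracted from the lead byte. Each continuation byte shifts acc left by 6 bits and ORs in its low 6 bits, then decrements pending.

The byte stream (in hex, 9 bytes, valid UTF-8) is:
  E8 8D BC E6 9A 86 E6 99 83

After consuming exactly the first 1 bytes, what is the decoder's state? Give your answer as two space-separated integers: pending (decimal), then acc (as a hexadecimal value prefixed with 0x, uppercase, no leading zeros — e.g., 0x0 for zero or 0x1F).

Answer: 2 0x8

Derivation:
Byte[0]=E8: 3-byte lead. pending=2, acc=0x8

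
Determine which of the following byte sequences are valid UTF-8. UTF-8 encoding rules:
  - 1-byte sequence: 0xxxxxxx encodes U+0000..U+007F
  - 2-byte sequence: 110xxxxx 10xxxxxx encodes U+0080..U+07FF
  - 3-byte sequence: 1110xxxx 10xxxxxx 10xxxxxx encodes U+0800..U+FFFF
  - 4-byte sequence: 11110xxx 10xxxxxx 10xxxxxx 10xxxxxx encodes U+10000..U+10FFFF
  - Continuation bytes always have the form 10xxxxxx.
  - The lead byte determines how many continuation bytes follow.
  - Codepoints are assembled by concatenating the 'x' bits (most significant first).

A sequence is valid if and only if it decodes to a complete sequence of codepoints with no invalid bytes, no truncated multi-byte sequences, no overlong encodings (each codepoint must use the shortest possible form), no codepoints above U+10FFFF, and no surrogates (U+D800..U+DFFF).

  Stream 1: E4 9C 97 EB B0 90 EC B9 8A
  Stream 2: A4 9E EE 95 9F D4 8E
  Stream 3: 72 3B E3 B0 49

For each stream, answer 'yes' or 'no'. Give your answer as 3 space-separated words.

Answer: yes no no

Derivation:
Stream 1: decodes cleanly. VALID
Stream 2: error at byte offset 0. INVALID
Stream 3: error at byte offset 4. INVALID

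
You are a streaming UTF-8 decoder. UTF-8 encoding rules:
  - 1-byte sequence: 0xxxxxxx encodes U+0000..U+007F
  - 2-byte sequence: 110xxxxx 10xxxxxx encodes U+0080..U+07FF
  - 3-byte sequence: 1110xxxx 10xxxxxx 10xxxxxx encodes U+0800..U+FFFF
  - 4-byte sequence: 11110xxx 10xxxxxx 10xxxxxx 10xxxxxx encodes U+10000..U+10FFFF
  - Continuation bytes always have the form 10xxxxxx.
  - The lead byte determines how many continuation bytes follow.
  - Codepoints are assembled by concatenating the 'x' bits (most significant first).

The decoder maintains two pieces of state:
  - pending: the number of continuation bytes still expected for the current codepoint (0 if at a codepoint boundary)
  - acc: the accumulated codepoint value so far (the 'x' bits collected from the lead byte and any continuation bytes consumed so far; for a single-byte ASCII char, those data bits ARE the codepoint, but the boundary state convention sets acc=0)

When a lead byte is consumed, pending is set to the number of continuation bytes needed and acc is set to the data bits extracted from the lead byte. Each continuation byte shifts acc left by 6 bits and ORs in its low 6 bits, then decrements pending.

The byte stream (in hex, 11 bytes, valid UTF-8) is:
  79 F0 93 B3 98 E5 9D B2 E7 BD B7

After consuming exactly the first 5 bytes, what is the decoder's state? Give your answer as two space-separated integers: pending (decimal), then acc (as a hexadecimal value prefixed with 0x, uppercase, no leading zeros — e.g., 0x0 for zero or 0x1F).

Byte[0]=79: 1-byte. pending=0, acc=0x0
Byte[1]=F0: 4-byte lead. pending=3, acc=0x0
Byte[2]=93: continuation. acc=(acc<<6)|0x13=0x13, pending=2
Byte[3]=B3: continuation. acc=(acc<<6)|0x33=0x4F3, pending=1
Byte[4]=98: continuation. acc=(acc<<6)|0x18=0x13CD8, pending=0

Answer: 0 0x13CD8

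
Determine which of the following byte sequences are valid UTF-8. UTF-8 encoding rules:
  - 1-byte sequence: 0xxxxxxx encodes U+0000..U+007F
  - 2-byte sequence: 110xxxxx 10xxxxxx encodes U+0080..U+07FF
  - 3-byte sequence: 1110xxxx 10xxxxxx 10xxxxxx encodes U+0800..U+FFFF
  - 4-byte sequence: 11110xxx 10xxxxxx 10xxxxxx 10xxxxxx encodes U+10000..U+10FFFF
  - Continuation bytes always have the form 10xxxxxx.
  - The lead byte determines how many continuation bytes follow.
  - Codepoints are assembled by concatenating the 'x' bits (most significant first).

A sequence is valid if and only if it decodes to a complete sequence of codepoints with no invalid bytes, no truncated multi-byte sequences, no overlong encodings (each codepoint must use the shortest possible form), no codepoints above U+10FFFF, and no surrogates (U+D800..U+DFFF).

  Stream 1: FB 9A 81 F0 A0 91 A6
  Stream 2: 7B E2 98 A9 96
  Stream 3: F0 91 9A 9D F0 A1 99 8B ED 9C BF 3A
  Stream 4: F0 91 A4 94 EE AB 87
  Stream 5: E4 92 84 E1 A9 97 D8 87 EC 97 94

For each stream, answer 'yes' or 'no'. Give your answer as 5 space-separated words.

Stream 1: error at byte offset 0. INVALID
Stream 2: error at byte offset 4. INVALID
Stream 3: decodes cleanly. VALID
Stream 4: decodes cleanly. VALID
Stream 5: decodes cleanly. VALID

Answer: no no yes yes yes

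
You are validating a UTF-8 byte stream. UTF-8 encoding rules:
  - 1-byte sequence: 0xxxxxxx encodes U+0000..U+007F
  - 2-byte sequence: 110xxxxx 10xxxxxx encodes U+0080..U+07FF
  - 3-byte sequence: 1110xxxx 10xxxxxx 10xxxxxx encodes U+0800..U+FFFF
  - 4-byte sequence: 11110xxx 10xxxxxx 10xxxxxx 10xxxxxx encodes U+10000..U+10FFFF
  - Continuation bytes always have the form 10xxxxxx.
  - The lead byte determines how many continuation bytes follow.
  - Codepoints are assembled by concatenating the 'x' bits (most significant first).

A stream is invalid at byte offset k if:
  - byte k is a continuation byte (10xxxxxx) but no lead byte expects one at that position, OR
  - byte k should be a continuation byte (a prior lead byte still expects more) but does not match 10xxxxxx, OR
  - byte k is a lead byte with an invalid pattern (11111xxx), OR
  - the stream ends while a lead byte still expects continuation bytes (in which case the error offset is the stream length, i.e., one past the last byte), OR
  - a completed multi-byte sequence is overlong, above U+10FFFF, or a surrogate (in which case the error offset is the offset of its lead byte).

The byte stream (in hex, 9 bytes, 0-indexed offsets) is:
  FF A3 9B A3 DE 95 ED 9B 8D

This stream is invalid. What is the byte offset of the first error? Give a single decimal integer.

Answer: 0

Derivation:
Byte[0]=FF: INVALID lead byte (not 0xxx/110x/1110/11110)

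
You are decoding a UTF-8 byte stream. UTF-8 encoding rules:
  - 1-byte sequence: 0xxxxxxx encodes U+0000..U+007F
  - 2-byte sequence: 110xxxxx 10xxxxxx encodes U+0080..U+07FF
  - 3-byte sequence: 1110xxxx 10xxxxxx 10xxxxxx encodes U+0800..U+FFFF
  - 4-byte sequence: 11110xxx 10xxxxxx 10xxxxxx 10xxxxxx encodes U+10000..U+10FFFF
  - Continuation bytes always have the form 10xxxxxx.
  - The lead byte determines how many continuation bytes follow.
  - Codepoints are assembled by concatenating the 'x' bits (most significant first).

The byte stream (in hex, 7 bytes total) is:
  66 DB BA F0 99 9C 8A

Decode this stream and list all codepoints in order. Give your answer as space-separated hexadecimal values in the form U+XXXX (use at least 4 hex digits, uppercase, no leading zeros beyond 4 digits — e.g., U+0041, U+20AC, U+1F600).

Answer: U+0066 U+06FA U+1970A

Derivation:
Byte[0]=66: 1-byte ASCII. cp=U+0066
Byte[1]=DB: 2-byte lead, need 1 cont bytes. acc=0x1B
Byte[2]=BA: continuation. acc=(acc<<6)|0x3A=0x6FA
Completed: cp=U+06FA (starts at byte 1)
Byte[3]=F0: 4-byte lead, need 3 cont bytes. acc=0x0
Byte[4]=99: continuation. acc=(acc<<6)|0x19=0x19
Byte[5]=9C: continuation. acc=(acc<<6)|0x1C=0x65C
Byte[6]=8A: continuation. acc=(acc<<6)|0x0A=0x1970A
Completed: cp=U+1970A (starts at byte 3)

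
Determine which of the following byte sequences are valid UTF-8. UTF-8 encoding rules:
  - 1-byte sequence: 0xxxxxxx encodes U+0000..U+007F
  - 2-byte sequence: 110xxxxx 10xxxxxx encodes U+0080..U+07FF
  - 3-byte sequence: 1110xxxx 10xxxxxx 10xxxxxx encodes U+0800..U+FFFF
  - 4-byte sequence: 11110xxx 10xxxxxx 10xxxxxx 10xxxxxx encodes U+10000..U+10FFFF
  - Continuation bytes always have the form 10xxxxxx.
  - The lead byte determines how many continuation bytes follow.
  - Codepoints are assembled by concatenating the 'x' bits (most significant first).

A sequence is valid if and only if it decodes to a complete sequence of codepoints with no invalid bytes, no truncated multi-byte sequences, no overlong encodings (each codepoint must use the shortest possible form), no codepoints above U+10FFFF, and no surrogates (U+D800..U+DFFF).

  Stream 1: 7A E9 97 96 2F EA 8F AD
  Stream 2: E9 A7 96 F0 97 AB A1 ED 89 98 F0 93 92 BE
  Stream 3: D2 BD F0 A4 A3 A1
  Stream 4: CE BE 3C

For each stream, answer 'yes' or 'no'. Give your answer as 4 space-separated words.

Answer: yes yes yes yes

Derivation:
Stream 1: decodes cleanly. VALID
Stream 2: decodes cleanly. VALID
Stream 3: decodes cleanly. VALID
Stream 4: decodes cleanly. VALID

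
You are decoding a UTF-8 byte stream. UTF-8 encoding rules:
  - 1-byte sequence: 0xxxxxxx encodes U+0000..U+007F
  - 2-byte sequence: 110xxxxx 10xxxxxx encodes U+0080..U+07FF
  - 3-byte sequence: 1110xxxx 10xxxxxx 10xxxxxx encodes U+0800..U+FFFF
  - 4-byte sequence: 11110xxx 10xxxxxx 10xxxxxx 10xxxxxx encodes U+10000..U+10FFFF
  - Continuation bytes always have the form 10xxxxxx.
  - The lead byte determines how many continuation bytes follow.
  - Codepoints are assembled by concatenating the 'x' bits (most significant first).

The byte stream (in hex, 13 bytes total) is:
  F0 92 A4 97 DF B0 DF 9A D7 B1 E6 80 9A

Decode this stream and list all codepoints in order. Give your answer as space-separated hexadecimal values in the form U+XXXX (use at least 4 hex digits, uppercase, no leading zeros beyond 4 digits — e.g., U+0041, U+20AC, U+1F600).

Answer: U+12917 U+07F0 U+07DA U+05F1 U+601A

Derivation:
Byte[0]=F0: 4-byte lead, need 3 cont bytes. acc=0x0
Byte[1]=92: continuation. acc=(acc<<6)|0x12=0x12
Byte[2]=A4: continuation. acc=(acc<<6)|0x24=0x4A4
Byte[3]=97: continuation. acc=(acc<<6)|0x17=0x12917
Completed: cp=U+12917 (starts at byte 0)
Byte[4]=DF: 2-byte lead, need 1 cont bytes. acc=0x1F
Byte[5]=B0: continuation. acc=(acc<<6)|0x30=0x7F0
Completed: cp=U+07F0 (starts at byte 4)
Byte[6]=DF: 2-byte lead, need 1 cont bytes. acc=0x1F
Byte[7]=9A: continuation. acc=(acc<<6)|0x1A=0x7DA
Completed: cp=U+07DA (starts at byte 6)
Byte[8]=D7: 2-byte lead, need 1 cont bytes. acc=0x17
Byte[9]=B1: continuation. acc=(acc<<6)|0x31=0x5F1
Completed: cp=U+05F1 (starts at byte 8)
Byte[10]=E6: 3-byte lead, need 2 cont bytes. acc=0x6
Byte[11]=80: continuation. acc=(acc<<6)|0x00=0x180
Byte[12]=9A: continuation. acc=(acc<<6)|0x1A=0x601A
Completed: cp=U+601A (starts at byte 10)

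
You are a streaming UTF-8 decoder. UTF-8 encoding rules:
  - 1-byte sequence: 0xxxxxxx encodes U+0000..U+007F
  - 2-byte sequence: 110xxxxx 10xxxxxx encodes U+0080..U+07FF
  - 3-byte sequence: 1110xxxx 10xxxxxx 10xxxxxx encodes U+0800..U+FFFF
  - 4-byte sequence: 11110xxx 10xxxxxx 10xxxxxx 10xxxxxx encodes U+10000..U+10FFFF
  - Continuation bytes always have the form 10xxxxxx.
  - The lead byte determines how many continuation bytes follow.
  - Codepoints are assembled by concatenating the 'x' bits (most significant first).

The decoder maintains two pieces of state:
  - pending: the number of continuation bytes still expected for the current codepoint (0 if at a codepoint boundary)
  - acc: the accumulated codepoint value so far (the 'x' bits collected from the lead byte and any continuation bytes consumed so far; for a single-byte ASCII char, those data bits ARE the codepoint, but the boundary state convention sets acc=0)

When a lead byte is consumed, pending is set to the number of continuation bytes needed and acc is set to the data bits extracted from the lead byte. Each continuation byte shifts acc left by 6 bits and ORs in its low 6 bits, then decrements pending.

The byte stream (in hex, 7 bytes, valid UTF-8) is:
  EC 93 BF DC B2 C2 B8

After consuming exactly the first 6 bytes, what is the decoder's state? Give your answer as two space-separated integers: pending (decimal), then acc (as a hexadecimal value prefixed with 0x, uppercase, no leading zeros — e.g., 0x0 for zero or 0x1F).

Byte[0]=EC: 3-byte lead. pending=2, acc=0xC
Byte[1]=93: continuation. acc=(acc<<6)|0x13=0x313, pending=1
Byte[2]=BF: continuation. acc=(acc<<6)|0x3F=0xC4FF, pending=0
Byte[3]=DC: 2-byte lead. pending=1, acc=0x1C
Byte[4]=B2: continuation. acc=(acc<<6)|0x32=0x732, pending=0
Byte[5]=C2: 2-byte lead. pending=1, acc=0x2

Answer: 1 0x2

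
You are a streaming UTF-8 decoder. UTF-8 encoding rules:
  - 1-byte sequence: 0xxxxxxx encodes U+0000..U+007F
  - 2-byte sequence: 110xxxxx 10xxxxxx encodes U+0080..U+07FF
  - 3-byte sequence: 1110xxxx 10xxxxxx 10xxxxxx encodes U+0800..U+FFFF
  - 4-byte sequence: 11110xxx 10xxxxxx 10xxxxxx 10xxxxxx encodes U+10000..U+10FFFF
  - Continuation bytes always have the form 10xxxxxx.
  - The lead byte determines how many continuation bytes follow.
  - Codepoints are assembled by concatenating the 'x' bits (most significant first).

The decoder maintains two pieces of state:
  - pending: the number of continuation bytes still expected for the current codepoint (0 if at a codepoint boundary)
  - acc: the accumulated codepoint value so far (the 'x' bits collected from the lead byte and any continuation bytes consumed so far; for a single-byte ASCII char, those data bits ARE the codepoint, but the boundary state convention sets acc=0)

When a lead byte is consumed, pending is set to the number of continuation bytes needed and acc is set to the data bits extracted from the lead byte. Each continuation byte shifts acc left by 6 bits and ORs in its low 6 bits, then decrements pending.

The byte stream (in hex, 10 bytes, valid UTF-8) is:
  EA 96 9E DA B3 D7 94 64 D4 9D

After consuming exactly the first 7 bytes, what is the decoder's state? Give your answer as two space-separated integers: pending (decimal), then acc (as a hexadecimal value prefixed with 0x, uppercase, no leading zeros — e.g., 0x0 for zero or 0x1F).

Answer: 0 0x5D4

Derivation:
Byte[0]=EA: 3-byte lead. pending=2, acc=0xA
Byte[1]=96: continuation. acc=(acc<<6)|0x16=0x296, pending=1
Byte[2]=9E: continuation. acc=(acc<<6)|0x1E=0xA59E, pending=0
Byte[3]=DA: 2-byte lead. pending=1, acc=0x1A
Byte[4]=B3: continuation. acc=(acc<<6)|0x33=0x6B3, pending=0
Byte[5]=D7: 2-byte lead. pending=1, acc=0x17
Byte[6]=94: continuation. acc=(acc<<6)|0x14=0x5D4, pending=0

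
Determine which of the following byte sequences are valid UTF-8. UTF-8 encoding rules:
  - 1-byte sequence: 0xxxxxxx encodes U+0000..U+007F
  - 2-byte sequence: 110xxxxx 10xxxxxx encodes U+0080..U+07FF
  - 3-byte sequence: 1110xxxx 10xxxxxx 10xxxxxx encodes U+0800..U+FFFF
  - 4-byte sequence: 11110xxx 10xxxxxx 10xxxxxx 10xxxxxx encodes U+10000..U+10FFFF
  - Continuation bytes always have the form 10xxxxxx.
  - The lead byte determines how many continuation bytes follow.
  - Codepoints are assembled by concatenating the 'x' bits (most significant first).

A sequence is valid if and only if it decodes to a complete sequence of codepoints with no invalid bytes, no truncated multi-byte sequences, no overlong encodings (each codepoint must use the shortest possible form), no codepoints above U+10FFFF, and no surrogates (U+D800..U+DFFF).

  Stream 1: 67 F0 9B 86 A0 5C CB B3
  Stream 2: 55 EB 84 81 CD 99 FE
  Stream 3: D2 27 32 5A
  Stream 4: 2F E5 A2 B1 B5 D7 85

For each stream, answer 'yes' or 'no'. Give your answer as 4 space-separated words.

Answer: yes no no no

Derivation:
Stream 1: decodes cleanly. VALID
Stream 2: error at byte offset 6. INVALID
Stream 3: error at byte offset 1. INVALID
Stream 4: error at byte offset 4. INVALID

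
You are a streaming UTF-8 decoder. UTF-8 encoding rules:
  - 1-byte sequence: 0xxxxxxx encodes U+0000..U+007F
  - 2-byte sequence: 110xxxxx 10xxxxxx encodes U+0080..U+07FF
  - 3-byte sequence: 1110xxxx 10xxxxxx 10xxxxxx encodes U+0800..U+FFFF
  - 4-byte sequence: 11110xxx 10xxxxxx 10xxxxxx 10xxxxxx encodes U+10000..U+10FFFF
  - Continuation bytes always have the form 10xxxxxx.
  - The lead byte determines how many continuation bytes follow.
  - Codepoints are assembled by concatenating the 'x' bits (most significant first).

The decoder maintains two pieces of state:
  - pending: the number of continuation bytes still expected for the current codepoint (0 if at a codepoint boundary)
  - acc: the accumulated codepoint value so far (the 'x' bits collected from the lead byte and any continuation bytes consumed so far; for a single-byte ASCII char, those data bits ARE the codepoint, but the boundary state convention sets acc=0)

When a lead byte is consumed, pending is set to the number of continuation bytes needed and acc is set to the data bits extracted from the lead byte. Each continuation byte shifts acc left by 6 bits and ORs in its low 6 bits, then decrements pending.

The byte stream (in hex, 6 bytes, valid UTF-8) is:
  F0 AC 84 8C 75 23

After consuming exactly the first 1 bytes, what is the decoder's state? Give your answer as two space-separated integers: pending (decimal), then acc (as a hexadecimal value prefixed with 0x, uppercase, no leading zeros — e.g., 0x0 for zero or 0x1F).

Answer: 3 0x0

Derivation:
Byte[0]=F0: 4-byte lead. pending=3, acc=0x0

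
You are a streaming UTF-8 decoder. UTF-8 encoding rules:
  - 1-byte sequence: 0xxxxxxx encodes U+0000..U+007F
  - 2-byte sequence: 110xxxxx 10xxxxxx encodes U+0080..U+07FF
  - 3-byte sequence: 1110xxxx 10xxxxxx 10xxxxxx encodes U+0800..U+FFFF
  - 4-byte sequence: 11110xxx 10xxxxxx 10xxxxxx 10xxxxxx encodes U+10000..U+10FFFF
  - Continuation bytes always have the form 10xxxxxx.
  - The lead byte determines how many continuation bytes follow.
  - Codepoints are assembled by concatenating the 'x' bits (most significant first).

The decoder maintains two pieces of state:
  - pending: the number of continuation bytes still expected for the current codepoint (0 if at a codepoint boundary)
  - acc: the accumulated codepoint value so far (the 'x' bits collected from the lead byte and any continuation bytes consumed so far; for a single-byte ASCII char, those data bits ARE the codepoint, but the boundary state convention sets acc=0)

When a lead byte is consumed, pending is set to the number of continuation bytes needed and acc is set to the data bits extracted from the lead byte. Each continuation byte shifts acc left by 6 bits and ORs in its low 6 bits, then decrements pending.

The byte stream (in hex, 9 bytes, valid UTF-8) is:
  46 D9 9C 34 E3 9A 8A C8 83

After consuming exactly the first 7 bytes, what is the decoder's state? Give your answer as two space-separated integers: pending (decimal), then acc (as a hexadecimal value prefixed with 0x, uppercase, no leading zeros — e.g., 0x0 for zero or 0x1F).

Byte[0]=46: 1-byte. pending=0, acc=0x0
Byte[1]=D9: 2-byte lead. pending=1, acc=0x19
Byte[2]=9C: continuation. acc=(acc<<6)|0x1C=0x65C, pending=0
Byte[3]=34: 1-byte. pending=0, acc=0x0
Byte[4]=E3: 3-byte lead. pending=2, acc=0x3
Byte[5]=9A: continuation. acc=(acc<<6)|0x1A=0xDA, pending=1
Byte[6]=8A: continuation. acc=(acc<<6)|0x0A=0x368A, pending=0

Answer: 0 0x368A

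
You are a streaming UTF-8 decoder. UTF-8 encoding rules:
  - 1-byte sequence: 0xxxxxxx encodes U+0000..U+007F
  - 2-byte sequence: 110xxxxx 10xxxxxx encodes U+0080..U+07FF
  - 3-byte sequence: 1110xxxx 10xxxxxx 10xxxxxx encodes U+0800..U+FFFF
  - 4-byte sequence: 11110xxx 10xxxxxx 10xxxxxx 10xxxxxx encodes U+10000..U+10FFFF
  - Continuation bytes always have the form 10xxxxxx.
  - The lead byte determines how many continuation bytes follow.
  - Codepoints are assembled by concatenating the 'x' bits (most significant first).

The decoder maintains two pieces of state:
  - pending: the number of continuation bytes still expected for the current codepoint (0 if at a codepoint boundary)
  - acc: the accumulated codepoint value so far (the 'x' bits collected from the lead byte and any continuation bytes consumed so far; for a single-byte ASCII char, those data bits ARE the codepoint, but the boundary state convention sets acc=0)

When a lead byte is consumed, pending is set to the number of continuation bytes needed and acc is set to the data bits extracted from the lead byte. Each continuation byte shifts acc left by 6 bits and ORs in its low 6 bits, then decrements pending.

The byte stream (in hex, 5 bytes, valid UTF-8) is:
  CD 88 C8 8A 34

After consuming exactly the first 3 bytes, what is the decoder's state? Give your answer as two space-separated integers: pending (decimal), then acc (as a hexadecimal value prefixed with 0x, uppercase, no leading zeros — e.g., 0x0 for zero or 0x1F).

Answer: 1 0x8

Derivation:
Byte[0]=CD: 2-byte lead. pending=1, acc=0xD
Byte[1]=88: continuation. acc=(acc<<6)|0x08=0x348, pending=0
Byte[2]=C8: 2-byte lead. pending=1, acc=0x8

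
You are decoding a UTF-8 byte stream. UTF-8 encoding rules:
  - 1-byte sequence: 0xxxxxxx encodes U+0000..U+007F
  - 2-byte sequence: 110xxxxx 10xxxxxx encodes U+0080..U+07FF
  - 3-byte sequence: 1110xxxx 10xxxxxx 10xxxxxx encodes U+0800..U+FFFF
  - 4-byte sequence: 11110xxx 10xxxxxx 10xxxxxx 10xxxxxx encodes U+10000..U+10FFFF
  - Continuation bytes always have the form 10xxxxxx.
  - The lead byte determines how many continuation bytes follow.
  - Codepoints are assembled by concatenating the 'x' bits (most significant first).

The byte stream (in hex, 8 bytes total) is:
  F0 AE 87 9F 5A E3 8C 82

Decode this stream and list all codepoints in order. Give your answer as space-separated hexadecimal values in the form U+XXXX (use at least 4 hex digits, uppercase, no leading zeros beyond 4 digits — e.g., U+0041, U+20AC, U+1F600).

Answer: U+2E1DF U+005A U+3302

Derivation:
Byte[0]=F0: 4-byte lead, need 3 cont bytes. acc=0x0
Byte[1]=AE: continuation. acc=(acc<<6)|0x2E=0x2E
Byte[2]=87: continuation. acc=(acc<<6)|0x07=0xB87
Byte[3]=9F: continuation. acc=(acc<<6)|0x1F=0x2E1DF
Completed: cp=U+2E1DF (starts at byte 0)
Byte[4]=5A: 1-byte ASCII. cp=U+005A
Byte[5]=E3: 3-byte lead, need 2 cont bytes. acc=0x3
Byte[6]=8C: continuation. acc=(acc<<6)|0x0C=0xCC
Byte[7]=82: continuation. acc=(acc<<6)|0x02=0x3302
Completed: cp=U+3302 (starts at byte 5)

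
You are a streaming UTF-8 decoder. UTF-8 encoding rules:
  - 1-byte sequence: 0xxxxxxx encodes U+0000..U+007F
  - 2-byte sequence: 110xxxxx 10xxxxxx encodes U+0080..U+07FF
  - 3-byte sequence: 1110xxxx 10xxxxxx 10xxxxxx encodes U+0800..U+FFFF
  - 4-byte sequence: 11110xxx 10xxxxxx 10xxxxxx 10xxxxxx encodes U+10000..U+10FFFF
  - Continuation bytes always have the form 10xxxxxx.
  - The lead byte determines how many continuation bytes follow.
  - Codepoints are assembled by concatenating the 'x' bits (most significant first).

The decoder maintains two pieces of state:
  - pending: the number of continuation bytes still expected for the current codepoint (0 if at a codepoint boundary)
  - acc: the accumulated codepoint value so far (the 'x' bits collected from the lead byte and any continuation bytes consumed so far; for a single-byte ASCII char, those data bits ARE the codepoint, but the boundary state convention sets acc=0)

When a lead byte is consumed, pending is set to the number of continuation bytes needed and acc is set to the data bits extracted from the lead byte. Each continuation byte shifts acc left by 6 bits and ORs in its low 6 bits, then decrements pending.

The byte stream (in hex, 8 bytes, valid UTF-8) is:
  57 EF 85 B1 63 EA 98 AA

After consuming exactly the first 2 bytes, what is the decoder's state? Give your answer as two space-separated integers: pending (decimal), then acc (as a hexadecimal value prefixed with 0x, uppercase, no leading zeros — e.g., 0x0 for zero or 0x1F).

Answer: 2 0xF

Derivation:
Byte[0]=57: 1-byte. pending=0, acc=0x0
Byte[1]=EF: 3-byte lead. pending=2, acc=0xF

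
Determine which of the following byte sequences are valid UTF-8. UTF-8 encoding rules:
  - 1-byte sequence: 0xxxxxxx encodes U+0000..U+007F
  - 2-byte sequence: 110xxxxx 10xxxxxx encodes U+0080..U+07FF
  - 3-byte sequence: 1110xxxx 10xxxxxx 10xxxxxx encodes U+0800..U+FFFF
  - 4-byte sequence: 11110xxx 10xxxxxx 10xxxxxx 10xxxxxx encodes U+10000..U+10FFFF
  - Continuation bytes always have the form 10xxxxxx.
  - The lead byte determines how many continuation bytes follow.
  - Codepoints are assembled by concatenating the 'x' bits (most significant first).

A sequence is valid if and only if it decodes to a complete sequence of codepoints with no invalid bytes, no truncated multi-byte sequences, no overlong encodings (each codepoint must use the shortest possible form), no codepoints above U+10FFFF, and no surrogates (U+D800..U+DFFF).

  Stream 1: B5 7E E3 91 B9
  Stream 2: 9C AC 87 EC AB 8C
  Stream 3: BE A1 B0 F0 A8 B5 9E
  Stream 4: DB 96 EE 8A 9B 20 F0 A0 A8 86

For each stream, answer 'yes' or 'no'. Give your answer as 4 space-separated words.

Answer: no no no yes

Derivation:
Stream 1: error at byte offset 0. INVALID
Stream 2: error at byte offset 0. INVALID
Stream 3: error at byte offset 0. INVALID
Stream 4: decodes cleanly. VALID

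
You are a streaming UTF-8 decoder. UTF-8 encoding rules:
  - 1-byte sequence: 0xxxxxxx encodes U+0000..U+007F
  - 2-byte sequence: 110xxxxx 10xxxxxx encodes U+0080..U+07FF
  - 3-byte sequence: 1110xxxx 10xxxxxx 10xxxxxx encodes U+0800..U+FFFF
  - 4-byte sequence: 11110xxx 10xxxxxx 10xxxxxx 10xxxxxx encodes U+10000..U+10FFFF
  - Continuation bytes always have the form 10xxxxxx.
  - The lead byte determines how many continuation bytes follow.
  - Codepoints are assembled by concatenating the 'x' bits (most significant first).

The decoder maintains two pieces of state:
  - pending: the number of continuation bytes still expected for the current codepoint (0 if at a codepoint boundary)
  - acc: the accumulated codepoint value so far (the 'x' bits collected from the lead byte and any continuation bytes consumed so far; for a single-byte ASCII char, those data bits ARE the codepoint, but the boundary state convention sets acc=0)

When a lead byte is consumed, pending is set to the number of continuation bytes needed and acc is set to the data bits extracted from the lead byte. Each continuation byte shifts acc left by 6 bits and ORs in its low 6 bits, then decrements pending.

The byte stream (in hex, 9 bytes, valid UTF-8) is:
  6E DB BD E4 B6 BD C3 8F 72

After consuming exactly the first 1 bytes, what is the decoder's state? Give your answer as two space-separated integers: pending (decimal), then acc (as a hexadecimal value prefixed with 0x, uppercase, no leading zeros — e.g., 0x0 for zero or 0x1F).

Byte[0]=6E: 1-byte. pending=0, acc=0x0

Answer: 0 0x0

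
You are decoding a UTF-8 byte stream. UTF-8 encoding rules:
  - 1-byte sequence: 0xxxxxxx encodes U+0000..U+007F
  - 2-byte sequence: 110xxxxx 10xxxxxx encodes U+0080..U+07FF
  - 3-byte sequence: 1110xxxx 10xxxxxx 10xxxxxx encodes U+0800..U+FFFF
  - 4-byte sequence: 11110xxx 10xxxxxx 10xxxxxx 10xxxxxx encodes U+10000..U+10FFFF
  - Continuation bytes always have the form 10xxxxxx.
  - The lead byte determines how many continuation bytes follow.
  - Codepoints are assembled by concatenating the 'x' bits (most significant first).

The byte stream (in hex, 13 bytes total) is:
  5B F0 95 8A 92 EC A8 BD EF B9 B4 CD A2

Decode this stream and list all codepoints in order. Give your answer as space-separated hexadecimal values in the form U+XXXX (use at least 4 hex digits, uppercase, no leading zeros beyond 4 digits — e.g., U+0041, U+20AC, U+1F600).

Answer: U+005B U+15292 U+CA3D U+FE74 U+0362

Derivation:
Byte[0]=5B: 1-byte ASCII. cp=U+005B
Byte[1]=F0: 4-byte lead, need 3 cont bytes. acc=0x0
Byte[2]=95: continuation. acc=(acc<<6)|0x15=0x15
Byte[3]=8A: continuation. acc=(acc<<6)|0x0A=0x54A
Byte[4]=92: continuation. acc=(acc<<6)|0x12=0x15292
Completed: cp=U+15292 (starts at byte 1)
Byte[5]=EC: 3-byte lead, need 2 cont bytes. acc=0xC
Byte[6]=A8: continuation. acc=(acc<<6)|0x28=0x328
Byte[7]=BD: continuation. acc=(acc<<6)|0x3D=0xCA3D
Completed: cp=U+CA3D (starts at byte 5)
Byte[8]=EF: 3-byte lead, need 2 cont bytes. acc=0xF
Byte[9]=B9: continuation. acc=(acc<<6)|0x39=0x3F9
Byte[10]=B4: continuation. acc=(acc<<6)|0x34=0xFE74
Completed: cp=U+FE74 (starts at byte 8)
Byte[11]=CD: 2-byte lead, need 1 cont bytes. acc=0xD
Byte[12]=A2: continuation. acc=(acc<<6)|0x22=0x362
Completed: cp=U+0362 (starts at byte 11)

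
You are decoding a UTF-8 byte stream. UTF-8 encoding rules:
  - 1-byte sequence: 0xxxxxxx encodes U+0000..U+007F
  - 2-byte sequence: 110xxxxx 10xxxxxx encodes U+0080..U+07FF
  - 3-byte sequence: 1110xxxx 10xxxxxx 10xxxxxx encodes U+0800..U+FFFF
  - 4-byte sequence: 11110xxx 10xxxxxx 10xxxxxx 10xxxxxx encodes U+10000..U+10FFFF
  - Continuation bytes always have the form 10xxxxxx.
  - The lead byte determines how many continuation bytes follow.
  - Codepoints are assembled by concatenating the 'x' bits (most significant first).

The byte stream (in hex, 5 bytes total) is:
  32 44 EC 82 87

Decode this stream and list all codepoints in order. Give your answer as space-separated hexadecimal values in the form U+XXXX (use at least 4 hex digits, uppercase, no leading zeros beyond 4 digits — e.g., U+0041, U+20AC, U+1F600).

Byte[0]=32: 1-byte ASCII. cp=U+0032
Byte[1]=44: 1-byte ASCII. cp=U+0044
Byte[2]=EC: 3-byte lead, need 2 cont bytes. acc=0xC
Byte[3]=82: continuation. acc=(acc<<6)|0x02=0x302
Byte[4]=87: continuation. acc=(acc<<6)|0x07=0xC087
Completed: cp=U+C087 (starts at byte 2)

Answer: U+0032 U+0044 U+C087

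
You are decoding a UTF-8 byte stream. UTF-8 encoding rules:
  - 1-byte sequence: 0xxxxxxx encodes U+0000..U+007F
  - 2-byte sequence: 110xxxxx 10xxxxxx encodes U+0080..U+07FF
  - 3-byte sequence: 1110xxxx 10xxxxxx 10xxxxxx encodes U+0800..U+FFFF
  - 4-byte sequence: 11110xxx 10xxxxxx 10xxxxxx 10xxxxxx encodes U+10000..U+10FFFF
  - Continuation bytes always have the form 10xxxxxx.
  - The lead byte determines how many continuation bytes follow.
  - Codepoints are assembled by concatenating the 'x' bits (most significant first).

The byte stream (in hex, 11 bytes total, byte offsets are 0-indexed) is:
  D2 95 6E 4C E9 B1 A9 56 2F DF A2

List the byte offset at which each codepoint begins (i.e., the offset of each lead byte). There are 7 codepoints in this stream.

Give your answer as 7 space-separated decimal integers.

Answer: 0 2 3 4 7 8 9

Derivation:
Byte[0]=D2: 2-byte lead, need 1 cont bytes. acc=0x12
Byte[1]=95: continuation. acc=(acc<<6)|0x15=0x495
Completed: cp=U+0495 (starts at byte 0)
Byte[2]=6E: 1-byte ASCII. cp=U+006E
Byte[3]=4C: 1-byte ASCII. cp=U+004C
Byte[4]=E9: 3-byte lead, need 2 cont bytes. acc=0x9
Byte[5]=B1: continuation. acc=(acc<<6)|0x31=0x271
Byte[6]=A9: continuation. acc=(acc<<6)|0x29=0x9C69
Completed: cp=U+9C69 (starts at byte 4)
Byte[7]=56: 1-byte ASCII. cp=U+0056
Byte[8]=2F: 1-byte ASCII. cp=U+002F
Byte[9]=DF: 2-byte lead, need 1 cont bytes. acc=0x1F
Byte[10]=A2: continuation. acc=(acc<<6)|0x22=0x7E2
Completed: cp=U+07E2 (starts at byte 9)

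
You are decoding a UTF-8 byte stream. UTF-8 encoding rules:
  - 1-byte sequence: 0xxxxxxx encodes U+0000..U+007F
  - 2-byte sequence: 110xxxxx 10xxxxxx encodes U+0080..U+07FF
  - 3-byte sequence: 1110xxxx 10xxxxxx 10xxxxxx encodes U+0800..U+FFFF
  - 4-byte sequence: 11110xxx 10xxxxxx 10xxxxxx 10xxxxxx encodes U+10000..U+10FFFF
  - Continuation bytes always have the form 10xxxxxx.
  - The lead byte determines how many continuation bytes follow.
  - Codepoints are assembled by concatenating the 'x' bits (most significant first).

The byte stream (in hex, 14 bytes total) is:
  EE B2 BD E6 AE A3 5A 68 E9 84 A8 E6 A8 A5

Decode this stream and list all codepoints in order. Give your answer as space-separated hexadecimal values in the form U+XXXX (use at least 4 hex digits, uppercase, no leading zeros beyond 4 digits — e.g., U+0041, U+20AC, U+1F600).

Byte[0]=EE: 3-byte lead, need 2 cont bytes. acc=0xE
Byte[1]=B2: continuation. acc=(acc<<6)|0x32=0x3B2
Byte[2]=BD: continuation. acc=(acc<<6)|0x3D=0xECBD
Completed: cp=U+ECBD (starts at byte 0)
Byte[3]=E6: 3-byte lead, need 2 cont bytes. acc=0x6
Byte[4]=AE: continuation. acc=(acc<<6)|0x2E=0x1AE
Byte[5]=A3: continuation. acc=(acc<<6)|0x23=0x6BA3
Completed: cp=U+6BA3 (starts at byte 3)
Byte[6]=5A: 1-byte ASCII. cp=U+005A
Byte[7]=68: 1-byte ASCII. cp=U+0068
Byte[8]=E9: 3-byte lead, need 2 cont bytes. acc=0x9
Byte[9]=84: continuation. acc=(acc<<6)|0x04=0x244
Byte[10]=A8: continuation. acc=(acc<<6)|0x28=0x9128
Completed: cp=U+9128 (starts at byte 8)
Byte[11]=E6: 3-byte lead, need 2 cont bytes. acc=0x6
Byte[12]=A8: continuation. acc=(acc<<6)|0x28=0x1A8
Byte[13]=A5: continuation. acc=(acc<<6)|0x25=0x6A25
Completed: cp=U+6A25 (starts at byte 11)

Answer: U+ECBD U+6BA3 U+005A U+0068 U+9128 U+6A25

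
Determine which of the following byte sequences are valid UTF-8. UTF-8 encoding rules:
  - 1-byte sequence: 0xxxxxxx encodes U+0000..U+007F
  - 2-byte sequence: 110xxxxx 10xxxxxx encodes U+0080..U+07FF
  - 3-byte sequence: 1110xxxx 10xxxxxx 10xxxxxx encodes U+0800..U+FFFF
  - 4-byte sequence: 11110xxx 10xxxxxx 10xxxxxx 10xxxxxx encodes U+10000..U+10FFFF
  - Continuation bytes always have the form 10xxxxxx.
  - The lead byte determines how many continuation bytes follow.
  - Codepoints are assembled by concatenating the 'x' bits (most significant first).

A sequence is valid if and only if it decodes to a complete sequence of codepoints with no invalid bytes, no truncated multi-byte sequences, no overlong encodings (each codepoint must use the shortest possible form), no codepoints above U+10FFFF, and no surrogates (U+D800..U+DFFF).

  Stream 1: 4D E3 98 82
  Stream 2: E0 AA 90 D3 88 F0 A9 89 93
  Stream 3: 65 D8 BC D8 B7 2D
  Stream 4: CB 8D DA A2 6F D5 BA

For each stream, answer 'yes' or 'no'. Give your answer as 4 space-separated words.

Answer: yes yes yes yes

Derivation:
Stream 1: decodes cleanly. VALID
Stream 2: decodes cleanly. VALID
Stream 3: decodes cleanly. VALID
Stream 4: decodes cleanly. VALID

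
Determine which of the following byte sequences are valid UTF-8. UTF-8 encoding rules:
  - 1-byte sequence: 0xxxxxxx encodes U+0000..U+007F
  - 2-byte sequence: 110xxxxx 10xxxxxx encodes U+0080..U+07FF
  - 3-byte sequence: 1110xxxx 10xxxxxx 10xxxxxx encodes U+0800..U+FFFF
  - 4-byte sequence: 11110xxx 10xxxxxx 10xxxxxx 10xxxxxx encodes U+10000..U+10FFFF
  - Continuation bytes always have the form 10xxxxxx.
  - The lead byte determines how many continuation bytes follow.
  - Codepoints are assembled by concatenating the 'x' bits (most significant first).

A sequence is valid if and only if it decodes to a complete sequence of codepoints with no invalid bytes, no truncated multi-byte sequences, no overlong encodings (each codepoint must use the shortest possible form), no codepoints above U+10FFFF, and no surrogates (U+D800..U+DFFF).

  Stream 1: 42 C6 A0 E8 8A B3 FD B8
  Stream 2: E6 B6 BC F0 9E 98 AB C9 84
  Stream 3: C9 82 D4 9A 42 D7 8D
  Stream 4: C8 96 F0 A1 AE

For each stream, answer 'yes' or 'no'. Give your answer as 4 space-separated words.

Answer: no yes yes no

Derivation:
Stream 1: error at byte offset 6. INVALID
Stream 2: decodes cleanly. VALID
Stream 3: decodes cleanly. VALID
Stream 4: error at byte offset 5. INVALID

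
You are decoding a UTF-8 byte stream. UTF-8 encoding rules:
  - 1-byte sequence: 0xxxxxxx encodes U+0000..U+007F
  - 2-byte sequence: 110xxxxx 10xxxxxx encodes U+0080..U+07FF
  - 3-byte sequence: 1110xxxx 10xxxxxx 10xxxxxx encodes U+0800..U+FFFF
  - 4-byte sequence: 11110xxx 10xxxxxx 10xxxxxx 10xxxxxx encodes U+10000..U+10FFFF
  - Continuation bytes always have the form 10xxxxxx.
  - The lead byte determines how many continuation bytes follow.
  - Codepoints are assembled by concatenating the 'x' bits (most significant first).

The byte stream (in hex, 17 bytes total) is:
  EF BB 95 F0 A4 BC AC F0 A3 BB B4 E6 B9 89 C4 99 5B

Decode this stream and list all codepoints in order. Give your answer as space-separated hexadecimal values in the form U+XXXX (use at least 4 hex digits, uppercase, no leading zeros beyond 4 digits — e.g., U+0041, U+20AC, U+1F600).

Byte[0]=EF: 3-byte lead, need 2 cont bytes. acc=0xF
Byte[1]=BB: continuation. acc=(acc<<6)|0x3B=0x3FB
Byte[2]=95: continuation. acc=(acc<<6)|0x15=0xFED5
Completed: cp=U+FED5 (starts at byte 0)
Byte[3]=F0: 4-byte lead, need 3 cont bytes. acc=0x0
Byte[4]=A4: continuation. acc=(acc<<6)|0x24=0x24
Byte[5]=BC: continuation. acc=(acc<<6)|0x3C=0x93C
Byte[6]=AC: continuation. acc=(acc<<6)|0x2C=0x24F2C
Completed: cp=U+24F2C (starts at byte 3)
Byte[7]=F0: 4-byte lead, need 3 cont bytes. acc=0x0
Byte[8]=A3: continuation. acc=(acc<<6)|0x23=0x23
Byte[9]=BB: continuation. acc=(acc<<6)|0x3B=0x8FB
Byte[10]=B4: continuation. acc=(acc<<6)|0x34=0x23EF4
Completed: cp=U+23EF4 (starts at byte 7)
Byte[11]=E6: 3-byte lead, need 2 cont bytes. acc=0x6
Byte[12]=B9: continuation. acc=(acc<<6)|0x39=0x1B9
Byte[13]=89: continuation. acc=(acc<<6)|0x09=0x6E49
Completed: cp=U+6E49 (starts at byte 11)
Byte[14]=C4: 2-byte lead, need 1 cont bytes. acc=0x4
Byte[15]=99: continuation. acc=(acc<<6)|0x19=0x119
Completed: cp=U+0119 (starts at byte 14)
Byte[16]=5B: 1-byte ASCII. cp=U+005B

Answer: U+FED5 U+24F2C U+23EF4 U+6E49 U+0119 U+005B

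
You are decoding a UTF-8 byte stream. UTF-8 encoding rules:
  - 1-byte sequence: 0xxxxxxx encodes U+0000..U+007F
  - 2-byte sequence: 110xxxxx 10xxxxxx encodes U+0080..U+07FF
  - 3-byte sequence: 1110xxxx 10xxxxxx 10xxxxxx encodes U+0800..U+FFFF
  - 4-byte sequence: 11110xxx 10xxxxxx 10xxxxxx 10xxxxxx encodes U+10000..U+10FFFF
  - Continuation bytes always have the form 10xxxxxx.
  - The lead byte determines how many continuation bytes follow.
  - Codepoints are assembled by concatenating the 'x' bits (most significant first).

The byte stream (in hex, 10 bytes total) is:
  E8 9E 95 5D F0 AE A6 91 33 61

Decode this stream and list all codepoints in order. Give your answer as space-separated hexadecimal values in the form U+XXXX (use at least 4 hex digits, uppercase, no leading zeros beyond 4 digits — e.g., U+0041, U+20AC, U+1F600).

Byte[0]=E8: 3-byte lead, need 2 cont bytes. acc=0x8
Byte[1]=9E: continuation. acc=(acc<<6)|0x1E=0x21E
Byte[2]=95: continuation. acc=(acc<<6)|0x15=0x8795
Completed: cp=U+8795 (starts at byte 0)
Byte[3]=5D: 1-byte ASCII. cp=U+005D
Byte[4]=F0: 4-byte lead, need 3 cont bytes. acc=0x0
Byte[5]=AE: continuation. acc=(acc<<6)|0x2E=0x2E
Byte[6]=A6: continuation. acc=(acc<<6)|0x26=0xBA6
Byte[7]=91: continuation. acc=(acc<<6)|0x11=0x2E991
Completed: cp=U+2E991 (starts at byte 4)
Byte[8]=33: 1-byte ASCII. cp=U+0033
Byte[9]=61: 1-byte ASCII. cp=U+0061

Answer: U+8795 U+005D U+2E991 U+0033 U+0061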